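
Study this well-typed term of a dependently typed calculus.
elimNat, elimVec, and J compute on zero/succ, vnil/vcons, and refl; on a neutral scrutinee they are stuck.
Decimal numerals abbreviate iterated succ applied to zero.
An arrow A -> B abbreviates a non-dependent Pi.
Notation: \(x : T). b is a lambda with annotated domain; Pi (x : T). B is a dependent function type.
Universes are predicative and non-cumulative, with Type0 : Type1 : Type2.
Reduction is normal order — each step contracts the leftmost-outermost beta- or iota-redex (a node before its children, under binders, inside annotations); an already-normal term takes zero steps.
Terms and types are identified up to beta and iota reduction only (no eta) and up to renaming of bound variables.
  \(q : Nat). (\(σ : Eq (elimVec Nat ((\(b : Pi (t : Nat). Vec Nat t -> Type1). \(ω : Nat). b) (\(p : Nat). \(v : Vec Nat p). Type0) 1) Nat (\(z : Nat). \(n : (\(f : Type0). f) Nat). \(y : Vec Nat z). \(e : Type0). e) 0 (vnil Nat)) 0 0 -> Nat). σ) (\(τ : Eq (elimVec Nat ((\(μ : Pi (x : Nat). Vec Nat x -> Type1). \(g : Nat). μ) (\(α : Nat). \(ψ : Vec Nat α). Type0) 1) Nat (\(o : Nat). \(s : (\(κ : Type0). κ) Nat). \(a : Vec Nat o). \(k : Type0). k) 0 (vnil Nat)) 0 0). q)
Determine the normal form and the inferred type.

normal form:
  \(q : Nat). \(σ : Eq Nat 0 0). q
type:
  Nat -> Eq Nat 0 0 -> Nat
observation: the leftmost-outermost redex is a beta-redex, and normalization takes 2 steps.


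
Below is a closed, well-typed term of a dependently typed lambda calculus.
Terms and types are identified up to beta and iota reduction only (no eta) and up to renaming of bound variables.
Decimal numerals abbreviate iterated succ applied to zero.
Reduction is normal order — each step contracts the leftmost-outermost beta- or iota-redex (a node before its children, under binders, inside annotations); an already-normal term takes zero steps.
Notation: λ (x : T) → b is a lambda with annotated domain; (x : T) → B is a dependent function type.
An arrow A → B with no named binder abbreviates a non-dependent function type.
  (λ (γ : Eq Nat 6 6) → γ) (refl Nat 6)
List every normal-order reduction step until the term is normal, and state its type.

reduction (normal order):
  (λ (γ : Eq Nat 6 6) → γ) (refl Nat 6)
  ~> refl Nat 6
inferred type:
  Eq Nat 6 6


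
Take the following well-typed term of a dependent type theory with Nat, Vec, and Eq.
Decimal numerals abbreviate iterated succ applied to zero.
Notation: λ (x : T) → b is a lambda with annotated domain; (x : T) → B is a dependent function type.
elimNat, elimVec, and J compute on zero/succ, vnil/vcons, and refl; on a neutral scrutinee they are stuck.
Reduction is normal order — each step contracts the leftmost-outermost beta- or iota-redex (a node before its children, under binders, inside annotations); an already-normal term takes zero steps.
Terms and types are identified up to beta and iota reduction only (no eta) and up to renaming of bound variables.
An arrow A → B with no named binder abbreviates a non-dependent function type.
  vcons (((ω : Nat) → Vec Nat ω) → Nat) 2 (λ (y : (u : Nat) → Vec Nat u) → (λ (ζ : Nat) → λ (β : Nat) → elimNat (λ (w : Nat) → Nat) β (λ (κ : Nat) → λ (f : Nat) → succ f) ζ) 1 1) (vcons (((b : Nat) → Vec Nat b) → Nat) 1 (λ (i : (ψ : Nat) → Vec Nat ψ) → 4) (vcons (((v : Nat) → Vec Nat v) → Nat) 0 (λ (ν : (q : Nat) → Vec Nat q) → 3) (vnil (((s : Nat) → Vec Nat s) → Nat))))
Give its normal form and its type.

normal form:
  vcons (((ω : Nat) → Vec Nat ω) → Nat) 2 (λ (y : (u : Nat) → Vec Nat u) → 2) (vcons (((ζ : Nat) → Vec Nat ζ) → Nat) 1 (λ (β : (w : Nat) → Vec Nat w) → 4) (vcons (((κ : Nat) → Vec Nat κ) → Nat) 0 (λ (f : (b : Nat) → Vec Nat b) → 3) (vnil (((i : Nat) → Vec Nat i) → Nat))))
inferred type:
  Vec (((ω : Nat) → Vec Nat ω) → Nat) 3
observation: 6 normal-order steps normalize the term, beginning with a beta-redex.


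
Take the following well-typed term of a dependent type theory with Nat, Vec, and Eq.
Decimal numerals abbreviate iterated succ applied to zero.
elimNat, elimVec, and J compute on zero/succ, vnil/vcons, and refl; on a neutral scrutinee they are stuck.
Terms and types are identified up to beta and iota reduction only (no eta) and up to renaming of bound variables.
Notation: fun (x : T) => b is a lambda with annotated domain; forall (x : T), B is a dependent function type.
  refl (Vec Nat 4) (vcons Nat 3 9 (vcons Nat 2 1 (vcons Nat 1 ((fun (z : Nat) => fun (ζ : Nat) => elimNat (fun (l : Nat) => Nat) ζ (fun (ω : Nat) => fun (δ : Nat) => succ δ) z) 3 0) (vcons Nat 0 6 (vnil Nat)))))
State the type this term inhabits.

the term's type:
  Eq (Vec Nat 4) (vcons Nat 3 9 (vcons Nat 2 1 (vcons Nat 1 3 (vcons Nat 0 6 (vnil Nat))))) (vcons Nat 3 9 (vcons Nat 2 1 (vcons Nat 1 3 (vcons Nat 0 6 (vnil Nat)))))


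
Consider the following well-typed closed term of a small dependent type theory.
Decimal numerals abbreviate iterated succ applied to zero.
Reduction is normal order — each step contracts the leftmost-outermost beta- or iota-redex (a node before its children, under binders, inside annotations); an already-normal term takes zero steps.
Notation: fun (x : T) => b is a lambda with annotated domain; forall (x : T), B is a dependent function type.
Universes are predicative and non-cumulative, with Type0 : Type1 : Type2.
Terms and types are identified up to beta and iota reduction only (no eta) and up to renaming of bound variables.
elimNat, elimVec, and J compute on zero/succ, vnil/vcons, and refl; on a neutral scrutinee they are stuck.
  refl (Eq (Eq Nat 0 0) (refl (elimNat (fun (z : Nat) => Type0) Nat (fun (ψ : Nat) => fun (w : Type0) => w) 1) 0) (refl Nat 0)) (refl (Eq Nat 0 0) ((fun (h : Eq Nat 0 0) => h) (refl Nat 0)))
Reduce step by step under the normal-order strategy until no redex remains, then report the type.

reduction (normal order):
  refl (Eq (Eq Nat 0 0) (refl (elimNat (fun (z : Nat) => Type0) Nat (fun (ψ : Nat) => fun (w : Type0) => w) 1) 0) (refl Nat 0)) (refl (Eq Nat 0 0) ((fun (h : Eq Nat 0 0) => h) (refl Nat 0)))
  ~> refl (Eq (Eq Nat 0 0) (refl ((fun (z : Nat) => fun (ψ : Type0) => ψ) 0 (elimNat (fun (w : Nat) => Type0) Nat (fun (h : Nat) => fun (δ : Type0) => δ) 0)) 0) (refl Nat 0)) (refl (Eq Nat 0 0) ((fun (l : Eq Nat 0 0) => l) (refl Nat 0)))
  ~> refl (Eq (Eq Nat 0 0) (refl ((fun (z : Type0) => z) (elimNat (fun (ψ : Nat) => Type0) Nat (fun (w : Nat) => fun (h : Type0) => h) 0)) 0) (refl Nat 0)) (refl (Eq Nat 0 0) ((fun (δ : Eq Nat 0 0) => δ) (refl Nat 0)))
  ~> refl (Eq (Eq Nat 0 0) (refl (elimNat (fun (z : Nat) => Type0) Nat (fun (ψ : Nat) => fun (w : Type0) => w) 0) 0) (refl Nat 0)) (refl (Eq Nat 0 0) ((fun (h : Eq Nat 0 0) => h) (refl Nat 0)))
  ~> refl (Eq (Eq Nat 0 0) (refl Nat 0) (refl Nat 0)) (refl (Eq Nat 0 0) ((fun (z : Eq Nat 0 0) => z) (refl Nat 0)))
  ~> refl (Eq (Eq Nat 0 0) (refl Nat 0) (refl Nat 0)) (refl (Eq Nat 0 0) (refl Nat 0))
inferred type:
  Eq (Eq (Eq Nat 0 0) (refl Nat 0) (refl Nat 0)) (refl (Eq Nat 0 0) (refl Nat 0)) (refl (Eq Nat 0 0) (refl Nat 0))


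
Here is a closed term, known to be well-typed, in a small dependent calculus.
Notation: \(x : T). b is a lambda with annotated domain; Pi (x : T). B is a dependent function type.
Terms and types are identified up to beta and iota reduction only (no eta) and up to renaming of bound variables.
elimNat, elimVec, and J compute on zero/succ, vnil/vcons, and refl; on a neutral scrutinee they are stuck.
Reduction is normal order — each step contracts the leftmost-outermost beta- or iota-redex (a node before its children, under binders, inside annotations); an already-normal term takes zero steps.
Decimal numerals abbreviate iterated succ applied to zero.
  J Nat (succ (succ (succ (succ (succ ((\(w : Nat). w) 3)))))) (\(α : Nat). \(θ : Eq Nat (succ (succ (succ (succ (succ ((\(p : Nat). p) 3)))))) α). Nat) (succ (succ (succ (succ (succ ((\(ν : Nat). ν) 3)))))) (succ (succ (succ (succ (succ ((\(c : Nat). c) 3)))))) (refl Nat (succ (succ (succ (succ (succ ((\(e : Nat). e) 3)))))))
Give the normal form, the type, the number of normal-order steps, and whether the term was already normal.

resulting normal form:
  8
the term's type:
  Nat
reduction steps (normal order): 2
started in normal form: no
first redex: a J iota-redex


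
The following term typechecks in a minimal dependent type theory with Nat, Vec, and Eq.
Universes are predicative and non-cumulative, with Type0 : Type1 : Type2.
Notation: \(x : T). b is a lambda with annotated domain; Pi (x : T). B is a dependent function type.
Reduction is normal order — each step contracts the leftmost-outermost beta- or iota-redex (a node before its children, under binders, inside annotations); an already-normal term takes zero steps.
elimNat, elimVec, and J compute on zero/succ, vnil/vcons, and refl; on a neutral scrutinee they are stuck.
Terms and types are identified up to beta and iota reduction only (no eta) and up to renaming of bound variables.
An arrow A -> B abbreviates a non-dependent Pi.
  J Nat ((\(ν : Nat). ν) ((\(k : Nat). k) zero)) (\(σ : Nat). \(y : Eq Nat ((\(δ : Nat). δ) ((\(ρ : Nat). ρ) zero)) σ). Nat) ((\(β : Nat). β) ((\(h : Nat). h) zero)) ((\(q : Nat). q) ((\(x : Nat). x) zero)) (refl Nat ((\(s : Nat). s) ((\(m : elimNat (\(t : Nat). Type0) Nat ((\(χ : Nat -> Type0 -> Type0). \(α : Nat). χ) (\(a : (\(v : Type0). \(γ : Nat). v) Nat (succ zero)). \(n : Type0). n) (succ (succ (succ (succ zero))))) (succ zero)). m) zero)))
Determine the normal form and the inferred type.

reduced normal form:
  zero
type:
  Nat
observation: the term reaches its normal form after 3 normal-order steps.


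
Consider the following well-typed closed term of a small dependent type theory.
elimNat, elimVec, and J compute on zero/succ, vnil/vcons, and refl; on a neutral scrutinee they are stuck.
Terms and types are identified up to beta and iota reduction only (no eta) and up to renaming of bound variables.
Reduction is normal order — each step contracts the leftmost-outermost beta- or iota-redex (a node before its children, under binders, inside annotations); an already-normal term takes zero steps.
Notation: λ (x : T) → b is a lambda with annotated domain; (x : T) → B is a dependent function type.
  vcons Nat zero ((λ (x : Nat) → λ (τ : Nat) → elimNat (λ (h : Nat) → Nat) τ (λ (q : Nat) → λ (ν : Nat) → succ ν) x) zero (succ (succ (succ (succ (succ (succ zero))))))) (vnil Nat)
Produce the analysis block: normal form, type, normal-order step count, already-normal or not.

normal form:
  vcons Nat zero (succ (succ (succ (succ (succ (succ zero)))))) (vnil Nat)
type:
  Vec Nat (succ zero)
reduction steps (normal order): 3
already normal: no
first redex: a beta-redex


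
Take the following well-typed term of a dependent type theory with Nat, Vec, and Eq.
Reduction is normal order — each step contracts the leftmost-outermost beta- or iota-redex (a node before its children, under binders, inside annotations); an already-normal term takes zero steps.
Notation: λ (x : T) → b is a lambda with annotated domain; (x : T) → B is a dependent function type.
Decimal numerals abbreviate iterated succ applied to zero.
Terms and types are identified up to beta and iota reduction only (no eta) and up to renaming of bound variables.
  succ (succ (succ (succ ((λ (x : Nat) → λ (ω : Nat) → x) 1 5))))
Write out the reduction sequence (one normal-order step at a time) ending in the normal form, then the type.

normal-order reduction sequence:
  succ (succ (succ (succ ((λ (x : Nat) → λ (ω : Nat) → x) 1 5))))
  ~> succ (succ (succ (succ ((λ (x : Nat) → 1) 5))))
  ~> 5
type:
  Nat


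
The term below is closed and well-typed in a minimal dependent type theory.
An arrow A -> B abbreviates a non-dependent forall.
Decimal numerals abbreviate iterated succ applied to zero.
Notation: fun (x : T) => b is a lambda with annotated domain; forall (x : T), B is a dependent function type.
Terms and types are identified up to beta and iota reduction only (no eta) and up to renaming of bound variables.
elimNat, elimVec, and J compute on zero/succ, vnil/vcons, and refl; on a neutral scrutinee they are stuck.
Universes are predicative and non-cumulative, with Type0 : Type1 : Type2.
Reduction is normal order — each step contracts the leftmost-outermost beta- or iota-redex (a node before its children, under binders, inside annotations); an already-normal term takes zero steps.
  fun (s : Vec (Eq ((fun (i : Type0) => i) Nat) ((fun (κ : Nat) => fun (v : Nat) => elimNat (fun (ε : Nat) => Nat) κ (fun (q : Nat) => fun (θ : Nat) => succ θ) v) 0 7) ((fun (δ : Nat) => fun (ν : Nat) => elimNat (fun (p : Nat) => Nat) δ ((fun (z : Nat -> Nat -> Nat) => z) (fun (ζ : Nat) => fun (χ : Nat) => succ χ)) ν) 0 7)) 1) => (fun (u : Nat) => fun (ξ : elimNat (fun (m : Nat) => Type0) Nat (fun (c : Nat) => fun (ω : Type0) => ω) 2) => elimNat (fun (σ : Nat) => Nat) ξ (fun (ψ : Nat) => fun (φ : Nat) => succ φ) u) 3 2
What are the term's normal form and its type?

reduced normal form:
  fun (s : Vec (Eq Nat 7 7) 1) => 5
inferred type:
  Vec (Eq Nat 7 7) 1 -> Nat
observation: reduction starts at a beta-redex, and 68 normal-order steps reach the normal form.


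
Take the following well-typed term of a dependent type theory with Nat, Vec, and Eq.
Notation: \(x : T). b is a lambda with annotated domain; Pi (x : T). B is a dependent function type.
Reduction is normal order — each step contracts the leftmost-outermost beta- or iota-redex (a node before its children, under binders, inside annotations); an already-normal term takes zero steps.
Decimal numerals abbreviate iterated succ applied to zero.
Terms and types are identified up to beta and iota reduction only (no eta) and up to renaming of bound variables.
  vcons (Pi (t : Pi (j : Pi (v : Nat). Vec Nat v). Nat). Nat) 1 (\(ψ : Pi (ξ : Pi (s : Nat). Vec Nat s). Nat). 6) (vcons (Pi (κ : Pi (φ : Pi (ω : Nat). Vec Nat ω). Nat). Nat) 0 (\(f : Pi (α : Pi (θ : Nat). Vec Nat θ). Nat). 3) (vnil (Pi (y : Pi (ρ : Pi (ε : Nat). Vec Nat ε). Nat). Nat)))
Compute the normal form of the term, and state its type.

resulting normal form:
  vcons (Pi (t : Pi (j : Pi (v : Nat). Vec Nat v). Nat). Nat) 1 (\(ψ : Pi (ξ : Pi (s : Nat). Vec Nat s). Nat). 6) (vcons (Pi (κ : Pi (φ : Pi (ω : Nat). Vec Nat ω). Nat). Nat) 0 (\(f : Pi (α : Pi (θ : Nat). Vec Nat θ). Nat). 3) (vnil (Pi (y : Pi (ρ : Pi (ε : Nat). Vec Nat ε). Nat). Nat)))
inferred type:
  Vec (Pi (t : Pi (j : Pi (v : Nat). Vec Nat v). Nat). Nat) 2


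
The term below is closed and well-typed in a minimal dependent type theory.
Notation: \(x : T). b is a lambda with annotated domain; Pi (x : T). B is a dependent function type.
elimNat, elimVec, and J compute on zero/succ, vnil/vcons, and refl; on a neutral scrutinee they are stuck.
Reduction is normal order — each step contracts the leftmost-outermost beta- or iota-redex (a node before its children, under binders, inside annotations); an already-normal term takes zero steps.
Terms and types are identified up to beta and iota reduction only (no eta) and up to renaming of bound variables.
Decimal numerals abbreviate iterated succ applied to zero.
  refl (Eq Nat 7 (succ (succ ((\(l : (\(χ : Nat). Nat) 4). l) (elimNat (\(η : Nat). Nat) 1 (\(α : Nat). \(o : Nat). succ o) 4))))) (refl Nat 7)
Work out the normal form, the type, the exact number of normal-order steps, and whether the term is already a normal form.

resulting normal form:
  refl (Eq Nat 7 7) (refl Nat 7)
type:
  Eq (Eq Nat 7 7) (refl Nat 7) (refl Nat 7)
steps to reach normal form (normal order): 14
already normal: no
first redex: a beta-redex


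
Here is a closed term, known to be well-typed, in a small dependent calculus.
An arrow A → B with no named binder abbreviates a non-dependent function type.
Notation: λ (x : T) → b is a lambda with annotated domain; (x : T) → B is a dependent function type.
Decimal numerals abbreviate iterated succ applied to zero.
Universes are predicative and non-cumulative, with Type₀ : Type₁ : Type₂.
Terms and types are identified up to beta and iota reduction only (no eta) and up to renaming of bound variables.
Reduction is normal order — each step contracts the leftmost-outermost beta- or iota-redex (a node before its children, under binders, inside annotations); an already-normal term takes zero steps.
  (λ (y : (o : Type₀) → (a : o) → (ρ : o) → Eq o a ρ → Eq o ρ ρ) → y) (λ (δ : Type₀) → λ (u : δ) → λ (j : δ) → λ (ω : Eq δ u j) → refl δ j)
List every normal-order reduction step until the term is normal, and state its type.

normal-order reduction sequence:
  (λ (y : (o : Type₀) → (a : o) → (ρ : o) → Eq o a ρ → Eq o ρ ρ) → y) (λ (δ : Type₀) → λ (u : δ) → λ (j : δ) → λ (ω : Eq δ u j) → refl δ j)
  ~> λ (y : Type₀) → λ (o : y) → λ (a : y) → λ (ρ : Eq y o a) → refl y a
type:
  (y : Type₀) → (o : y) → (a : y) → Eq y o a → Eq y a a


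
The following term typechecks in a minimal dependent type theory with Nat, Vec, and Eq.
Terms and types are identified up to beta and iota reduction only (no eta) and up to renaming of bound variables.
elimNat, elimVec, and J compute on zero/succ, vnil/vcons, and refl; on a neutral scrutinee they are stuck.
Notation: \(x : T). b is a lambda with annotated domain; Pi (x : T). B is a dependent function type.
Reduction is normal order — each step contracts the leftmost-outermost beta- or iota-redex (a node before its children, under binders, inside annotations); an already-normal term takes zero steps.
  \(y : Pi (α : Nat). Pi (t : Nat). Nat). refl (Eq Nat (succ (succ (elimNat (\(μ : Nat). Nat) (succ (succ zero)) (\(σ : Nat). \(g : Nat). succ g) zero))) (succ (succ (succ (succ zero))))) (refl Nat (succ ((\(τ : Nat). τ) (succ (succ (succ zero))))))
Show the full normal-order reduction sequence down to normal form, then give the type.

reduction (normal order):
  \(y : Pi (α : Nat). Pi (t : Nat). Nat). refl (Eq Nat (succ (succ (elimNat (\(μ : Nat). Nat) (succ (succ zero)) (\(σ : Nat). \(g : Nat). succ g) zero))) (succ (succ (succ (succ zero))))) (refl Nat (succ ((\(τ : Nat). τ) (succ (succ (succ zero))))))
  ~> \(y : Pi (α : Nat). Pi (t : Nat). Nat). refl (Eq Nat (succ (succ (succ (succ zero)))) (succ (succ (succ (succ zero))))) (refl Nat (succ ((\(μ : Nat). μ) (succ (succ (succ zero))))))
  ~> \(y : Pi (α : Nat). Pi (t : Nat). Nat). refl (Eq Nat (succ (succ (succ (succ zero)))) (succ (succ (succ (succ zero))))) (refl Nat (succ (succ (succ (succ zero)))))
the term's type:
  Pi (y : Pi (α : Nat). Pi (t : Nat). Nat). Eq (Eq Nat (succ (succ (succ (succ zero)))) (succ (succ (succ (succ zero))))) (refl Nat (succ (succ (succ (succ zero))))) (refl Nat (succ (succ (succ (succ zero)))))


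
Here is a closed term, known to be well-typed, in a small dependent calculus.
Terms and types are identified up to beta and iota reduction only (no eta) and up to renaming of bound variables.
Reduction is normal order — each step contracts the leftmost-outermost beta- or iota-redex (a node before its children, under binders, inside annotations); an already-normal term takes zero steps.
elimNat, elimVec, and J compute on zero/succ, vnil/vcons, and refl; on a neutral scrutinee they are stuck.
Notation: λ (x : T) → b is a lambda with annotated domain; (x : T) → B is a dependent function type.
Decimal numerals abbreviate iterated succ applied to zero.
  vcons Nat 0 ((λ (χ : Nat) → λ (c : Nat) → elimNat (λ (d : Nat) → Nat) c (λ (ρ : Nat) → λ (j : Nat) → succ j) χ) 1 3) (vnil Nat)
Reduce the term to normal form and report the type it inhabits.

reduced normal form:
  vcons Nat 0 4 (vnil Nat)
type:
  Vec Nat 1


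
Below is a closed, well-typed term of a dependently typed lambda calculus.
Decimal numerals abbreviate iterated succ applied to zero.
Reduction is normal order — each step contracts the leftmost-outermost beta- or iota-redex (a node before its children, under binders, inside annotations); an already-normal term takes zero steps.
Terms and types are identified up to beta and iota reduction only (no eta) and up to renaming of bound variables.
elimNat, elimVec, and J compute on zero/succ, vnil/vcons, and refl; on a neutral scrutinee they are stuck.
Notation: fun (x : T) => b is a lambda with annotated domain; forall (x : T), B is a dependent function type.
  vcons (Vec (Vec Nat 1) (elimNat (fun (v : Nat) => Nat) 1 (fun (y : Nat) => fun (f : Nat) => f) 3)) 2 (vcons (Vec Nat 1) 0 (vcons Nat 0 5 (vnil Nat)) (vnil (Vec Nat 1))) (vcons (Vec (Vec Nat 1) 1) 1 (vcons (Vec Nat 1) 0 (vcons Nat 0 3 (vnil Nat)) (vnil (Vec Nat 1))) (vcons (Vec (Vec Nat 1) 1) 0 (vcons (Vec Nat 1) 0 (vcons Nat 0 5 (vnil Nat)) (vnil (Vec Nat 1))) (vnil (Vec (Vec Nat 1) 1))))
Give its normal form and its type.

resulting normal form:
  vcons (Vec (Vec Nat 1) 1) 2 (vcons (Vec Nat 1) 0 (vcons Nat 0 5 (vnil Nat)) (vnil (Vec Nat 1))) (vcons (Vec (Vec Nat 1) 1) 1 (vcons (Vec Nat 1) 0 (vcons Nat 0 3 (vnil Nat)) (vnil (Vec Nat 1))) (vcons (Vec (Vec Nat 1) 1) 0 (vcons (Vec Nat 1) 0 (vcons Nat 0 5 (vnil Nat)) (vnil (Vec Nat 1))) (vnil (Vec (Vec Nat 1) 1))))
the term's type:
  Vec (Vec (Vec Nat 1) 1) 3
observation: normalization takes exactly 10 steps under the normal-order strategy.


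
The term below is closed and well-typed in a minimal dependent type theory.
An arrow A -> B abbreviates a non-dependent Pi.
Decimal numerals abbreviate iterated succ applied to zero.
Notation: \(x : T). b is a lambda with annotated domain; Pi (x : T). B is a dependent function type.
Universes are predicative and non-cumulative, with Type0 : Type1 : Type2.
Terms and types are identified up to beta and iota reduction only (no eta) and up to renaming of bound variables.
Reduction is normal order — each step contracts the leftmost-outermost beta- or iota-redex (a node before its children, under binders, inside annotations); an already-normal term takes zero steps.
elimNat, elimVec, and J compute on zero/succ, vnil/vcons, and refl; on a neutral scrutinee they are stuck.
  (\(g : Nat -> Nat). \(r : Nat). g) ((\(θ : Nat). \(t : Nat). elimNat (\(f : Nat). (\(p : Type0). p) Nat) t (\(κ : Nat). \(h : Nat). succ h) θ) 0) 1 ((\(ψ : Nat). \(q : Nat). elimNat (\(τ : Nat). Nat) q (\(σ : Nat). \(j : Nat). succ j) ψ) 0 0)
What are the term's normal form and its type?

resulting normal form:
  0
the term's type:
  Nat


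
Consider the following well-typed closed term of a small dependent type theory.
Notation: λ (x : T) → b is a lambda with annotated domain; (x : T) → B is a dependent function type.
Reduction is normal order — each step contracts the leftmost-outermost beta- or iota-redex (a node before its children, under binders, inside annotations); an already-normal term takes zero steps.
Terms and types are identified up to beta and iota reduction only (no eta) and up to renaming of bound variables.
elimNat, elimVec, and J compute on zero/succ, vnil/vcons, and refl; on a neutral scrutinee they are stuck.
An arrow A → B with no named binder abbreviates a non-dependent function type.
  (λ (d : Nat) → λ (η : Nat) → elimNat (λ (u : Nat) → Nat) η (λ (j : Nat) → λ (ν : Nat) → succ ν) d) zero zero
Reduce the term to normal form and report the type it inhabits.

resulting normal form:
  zero
type:
  Nat


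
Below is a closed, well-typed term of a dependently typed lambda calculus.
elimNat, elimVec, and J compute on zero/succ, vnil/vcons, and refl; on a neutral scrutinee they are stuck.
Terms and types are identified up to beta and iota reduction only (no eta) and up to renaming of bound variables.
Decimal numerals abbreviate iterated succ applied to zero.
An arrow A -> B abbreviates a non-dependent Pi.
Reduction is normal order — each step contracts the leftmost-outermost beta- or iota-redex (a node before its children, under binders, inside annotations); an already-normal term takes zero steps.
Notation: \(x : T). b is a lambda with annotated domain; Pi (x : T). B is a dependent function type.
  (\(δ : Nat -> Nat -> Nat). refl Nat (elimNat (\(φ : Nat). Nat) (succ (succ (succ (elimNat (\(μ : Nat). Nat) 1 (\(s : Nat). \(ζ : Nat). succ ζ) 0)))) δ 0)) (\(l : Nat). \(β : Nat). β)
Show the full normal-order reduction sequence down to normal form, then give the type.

normal-order reduction:
  (\(δ : Nat -> Nat -> Nat). refl Nat (elimNat (\(φ : Nat). Nat) (succ (succ (succ (elimNat (\(μ : Nat). Nat) 1 (\(s : Nat). \(ζ : Nat). succ ζ) 0)))) δ 0)) (\(l : Nat). \(β : Nat). β)
  ~> refl Nat (elimNat (\(δ : Nat). Nat) (succ (succ (succ (elimNat (\(φ : Nat). Nat) 1 (\(μ : Nat). \(s : Nat). succ s) 0)))) (\(ζ : Nat). \(l : Nat). l) 0)
  ~> refl Nat (succ (succ (succ (elimNat (\(δ : Nat). Nat) 1 (\(φ : Nat). \(μ : Nat). succ μ) 0))))
  ~> refl Nat 4
inferred type:
  Eq Nat 4 4


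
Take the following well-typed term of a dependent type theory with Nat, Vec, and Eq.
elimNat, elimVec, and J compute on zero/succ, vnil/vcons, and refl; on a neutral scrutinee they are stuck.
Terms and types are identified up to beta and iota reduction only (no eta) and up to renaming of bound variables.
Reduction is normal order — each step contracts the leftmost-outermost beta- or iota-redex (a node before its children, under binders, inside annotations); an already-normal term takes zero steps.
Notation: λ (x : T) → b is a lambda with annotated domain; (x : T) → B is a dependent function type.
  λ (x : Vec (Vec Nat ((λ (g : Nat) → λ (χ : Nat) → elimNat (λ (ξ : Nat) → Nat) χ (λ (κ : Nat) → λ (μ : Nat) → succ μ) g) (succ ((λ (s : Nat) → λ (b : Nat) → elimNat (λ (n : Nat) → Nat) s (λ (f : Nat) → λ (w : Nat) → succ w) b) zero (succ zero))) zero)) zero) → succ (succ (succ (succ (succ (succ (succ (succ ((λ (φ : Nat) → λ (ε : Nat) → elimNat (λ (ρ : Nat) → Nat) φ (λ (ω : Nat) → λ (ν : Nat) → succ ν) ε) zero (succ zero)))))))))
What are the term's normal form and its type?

normal form:
  λ (x : Vec (Vec Nat (succ (succ zero))) zero) → succ (succ (succ (succ (succ (succ (succ (succ (succ zero))))))))
type:
  (x : Vec (Vec Nat (succ (succ zero))) zero) → Nat
observation: contracting a beta-redex first, the term normalizes in 21 steps.


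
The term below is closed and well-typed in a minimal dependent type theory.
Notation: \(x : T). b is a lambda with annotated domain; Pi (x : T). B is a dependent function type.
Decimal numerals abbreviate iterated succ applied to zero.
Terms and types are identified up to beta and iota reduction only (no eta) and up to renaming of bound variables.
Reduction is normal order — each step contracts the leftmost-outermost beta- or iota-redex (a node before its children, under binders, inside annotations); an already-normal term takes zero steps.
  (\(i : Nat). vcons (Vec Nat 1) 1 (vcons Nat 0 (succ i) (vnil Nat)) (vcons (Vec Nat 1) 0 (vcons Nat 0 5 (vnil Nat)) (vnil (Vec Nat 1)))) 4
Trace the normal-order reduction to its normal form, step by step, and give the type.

normal-order reduction sequence:
  (\(i : Nat). vcons (Vec Nat 1) 1 (vcons Nat 0 (succ i) (vnil Nat)) (vcons (Vec Nat 1) 0 (vcons Nat 0 5 (vnil Nat)) (vnil (Vec Nat 1)))) 4
  ~> vcons (Vec Nat 1) 1 (vcons Nat 0 5 (vnil Nat)) (vcons (Vec Nat 1) 0 (vcons Nat 0 5 (vnil Nat)) (vnil (Vec Nat 1)))
the term's type:
  Vec (Vec Nat 1) 2


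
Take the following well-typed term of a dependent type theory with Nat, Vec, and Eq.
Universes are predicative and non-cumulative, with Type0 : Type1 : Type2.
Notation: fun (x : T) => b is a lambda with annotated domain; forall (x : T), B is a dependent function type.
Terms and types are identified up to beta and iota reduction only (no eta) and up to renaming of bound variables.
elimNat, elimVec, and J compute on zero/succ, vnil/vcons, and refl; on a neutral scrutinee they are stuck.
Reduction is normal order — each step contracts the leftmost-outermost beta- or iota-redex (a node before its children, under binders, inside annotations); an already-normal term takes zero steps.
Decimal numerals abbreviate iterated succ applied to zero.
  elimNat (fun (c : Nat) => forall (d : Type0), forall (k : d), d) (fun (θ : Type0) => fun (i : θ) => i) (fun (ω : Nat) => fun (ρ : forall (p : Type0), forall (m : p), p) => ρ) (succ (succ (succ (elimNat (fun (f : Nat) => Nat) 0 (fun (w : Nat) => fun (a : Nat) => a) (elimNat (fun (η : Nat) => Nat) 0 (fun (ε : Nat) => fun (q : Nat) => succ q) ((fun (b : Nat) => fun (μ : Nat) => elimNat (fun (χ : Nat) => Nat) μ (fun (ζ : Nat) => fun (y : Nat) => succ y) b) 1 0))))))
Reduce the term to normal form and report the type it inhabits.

resulting normal form:
  fun (c : Type0) => fun (d : c) => d
type:
  forall (c : Type0), forall (d : c), c


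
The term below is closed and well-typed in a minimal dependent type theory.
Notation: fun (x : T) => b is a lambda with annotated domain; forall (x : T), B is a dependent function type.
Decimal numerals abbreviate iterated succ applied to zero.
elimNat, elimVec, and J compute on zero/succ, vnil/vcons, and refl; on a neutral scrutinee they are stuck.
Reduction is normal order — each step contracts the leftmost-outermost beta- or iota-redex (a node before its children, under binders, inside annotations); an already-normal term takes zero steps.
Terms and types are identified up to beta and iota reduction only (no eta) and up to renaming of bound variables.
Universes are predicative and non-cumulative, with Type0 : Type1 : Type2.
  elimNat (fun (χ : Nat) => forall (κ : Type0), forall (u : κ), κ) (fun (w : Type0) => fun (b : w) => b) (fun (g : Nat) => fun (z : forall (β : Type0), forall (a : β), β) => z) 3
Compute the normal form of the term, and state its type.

normal form:
  fun (χ : Type0) => fun (κ : χ) => κ
type:
  forall (χ : Type0), forall (κ : χ), χ


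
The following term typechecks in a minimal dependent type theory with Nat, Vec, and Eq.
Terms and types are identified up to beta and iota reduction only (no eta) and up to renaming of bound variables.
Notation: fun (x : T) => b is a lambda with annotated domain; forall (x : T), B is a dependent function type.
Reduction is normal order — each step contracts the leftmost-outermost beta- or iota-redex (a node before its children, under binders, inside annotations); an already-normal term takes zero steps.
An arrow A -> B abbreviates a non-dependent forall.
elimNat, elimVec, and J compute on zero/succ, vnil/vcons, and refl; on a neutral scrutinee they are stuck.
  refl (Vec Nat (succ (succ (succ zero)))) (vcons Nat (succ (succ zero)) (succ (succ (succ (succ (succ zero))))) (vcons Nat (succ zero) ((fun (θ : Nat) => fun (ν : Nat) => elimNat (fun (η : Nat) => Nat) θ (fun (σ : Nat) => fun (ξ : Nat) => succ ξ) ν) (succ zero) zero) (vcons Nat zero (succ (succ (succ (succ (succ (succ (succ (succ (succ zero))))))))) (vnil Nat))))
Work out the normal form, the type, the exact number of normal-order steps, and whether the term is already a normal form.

resulting normal form:
  refl (Vec Nat (succ (succ (succ zero)))) (vcons Nat (succ (succ zero)) (succ (succ (succ (succ (succ zero))))) (vcons Nat (succ zero) (succ zero) (vcons Nat zero (succ (succ (succ (succ (succ (succ (succ (succ (succ zero))))))))) (vnil Nat))))
the term's type:
  Eq (Vec Nat (succ (succ (succ zero)))) (vcons Nat (succ (succ zero)) (succ (succ (succ (succ (succ zero))))) (vcons Nat (succ zero) (succ zero) (vcons Nat zero (succ (succ (succ (succ (succ (succ (succ (succ (succ zero))))))))) (vnil Nat)))) (vcons Nat (succ (succ zero)) (succ (succ (succ (succ (succ zero))))) (vcons Nat (succ zero) (succ zero) (vcons Nat zero (succ (succ (succ (succ (succ (succ (succ (succ (succ zero))))))))) (vnil Nat))))
reduction steps (normal order): 3
started in normal form: no
first contracted redex: a beta-redex


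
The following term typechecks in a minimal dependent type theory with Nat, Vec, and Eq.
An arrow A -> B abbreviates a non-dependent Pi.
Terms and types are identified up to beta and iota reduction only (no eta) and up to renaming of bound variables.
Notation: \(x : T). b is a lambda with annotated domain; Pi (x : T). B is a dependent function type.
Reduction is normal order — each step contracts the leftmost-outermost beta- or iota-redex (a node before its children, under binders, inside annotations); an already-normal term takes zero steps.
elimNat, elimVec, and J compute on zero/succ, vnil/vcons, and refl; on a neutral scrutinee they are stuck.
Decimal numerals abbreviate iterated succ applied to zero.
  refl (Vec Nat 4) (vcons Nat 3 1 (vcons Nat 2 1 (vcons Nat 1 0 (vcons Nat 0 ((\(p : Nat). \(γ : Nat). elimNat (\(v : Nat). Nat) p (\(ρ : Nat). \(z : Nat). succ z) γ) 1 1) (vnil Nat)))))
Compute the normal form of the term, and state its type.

resulting normal form:
  refl (Vec Nat 4) (vcons Nat 3 1 (vcons Nat 2 1 (vcons Nat 1 0 (vcons Nat 0 2 (vnil Nat)))))
the term's type:
  Eq (Vec Nat 4) (vcons Nat 3 1 (vcons Nat 2 1 (vcons Nat 1 0 (vcons Nat 0 2 (vnil Nat))))) (vcons Nat 3 1 (vcons Nat 2 1 (vcons Nat 1 0 (vcons Nat 0 2 (vnil Nat)))))
observation: the leftmost-outermost redex is a beta-redex, and normalization takes 6 steps.


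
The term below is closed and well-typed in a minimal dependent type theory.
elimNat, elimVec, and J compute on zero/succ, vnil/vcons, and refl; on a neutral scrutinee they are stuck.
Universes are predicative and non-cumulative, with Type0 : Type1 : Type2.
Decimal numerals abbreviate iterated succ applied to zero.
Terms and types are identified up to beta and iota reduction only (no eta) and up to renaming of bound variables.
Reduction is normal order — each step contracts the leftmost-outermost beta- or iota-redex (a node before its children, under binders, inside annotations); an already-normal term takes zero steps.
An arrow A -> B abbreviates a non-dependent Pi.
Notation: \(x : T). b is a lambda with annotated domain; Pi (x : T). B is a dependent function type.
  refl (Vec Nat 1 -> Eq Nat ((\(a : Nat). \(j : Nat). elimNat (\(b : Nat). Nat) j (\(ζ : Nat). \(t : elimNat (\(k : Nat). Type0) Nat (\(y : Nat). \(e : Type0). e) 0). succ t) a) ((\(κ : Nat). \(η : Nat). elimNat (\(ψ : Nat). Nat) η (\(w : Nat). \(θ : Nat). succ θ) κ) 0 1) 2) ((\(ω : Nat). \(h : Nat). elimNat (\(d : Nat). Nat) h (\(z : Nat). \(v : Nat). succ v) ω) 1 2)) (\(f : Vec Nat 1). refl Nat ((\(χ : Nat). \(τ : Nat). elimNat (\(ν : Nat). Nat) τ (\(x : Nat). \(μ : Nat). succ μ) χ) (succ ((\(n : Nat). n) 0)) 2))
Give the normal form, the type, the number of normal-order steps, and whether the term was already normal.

reduced normal form:
  refl (Vec Nat 1 -> Eq Nat 3 3) (\(a : Vec Nat 1). refl Nat 3)
inferred type:
  Eq (Vec Nat 1 -> Eq Nat 3 3) (\(a : Vec Nat 1). refl Nat 3) (\(j : Vec Nat 1). refl Nat 3)
normal-order step count: 23
started in normal form: no
first redex: a beta-redex


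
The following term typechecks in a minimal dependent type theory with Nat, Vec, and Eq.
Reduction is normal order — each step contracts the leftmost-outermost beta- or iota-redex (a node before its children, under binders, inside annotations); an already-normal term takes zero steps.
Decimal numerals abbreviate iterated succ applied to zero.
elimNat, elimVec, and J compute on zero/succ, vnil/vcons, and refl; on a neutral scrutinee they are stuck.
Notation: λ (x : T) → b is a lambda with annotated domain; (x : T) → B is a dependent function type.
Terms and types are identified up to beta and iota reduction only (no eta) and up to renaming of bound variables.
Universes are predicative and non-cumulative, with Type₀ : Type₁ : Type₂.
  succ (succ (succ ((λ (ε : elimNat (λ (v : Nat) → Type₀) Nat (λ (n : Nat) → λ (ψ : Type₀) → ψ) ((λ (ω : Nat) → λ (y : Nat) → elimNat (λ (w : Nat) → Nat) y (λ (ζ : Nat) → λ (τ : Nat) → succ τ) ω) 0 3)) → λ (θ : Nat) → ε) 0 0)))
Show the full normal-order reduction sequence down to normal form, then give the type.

normal-order reduction:
  succ (succ (succ ((λ (ε : elimNat (λ (v : Nat) → Type₀) Nat (λ (n : Nat) → λ (ψ : Type₀) → ψ) ((λ (ω : Nat) → λ (y : Nat) → elimNat (λ (w : Nat) → Nat) y (λ (ζ : Nat) → λ (τ : Nat) → succ τ) ω) 0 3)) → λ (θ : Nat) → ε) 0 0)))
  ~> succ (succ (succ ((λ (ε : Nat) → 0) 0)))
  ~> 3
inferred type:
  Nat


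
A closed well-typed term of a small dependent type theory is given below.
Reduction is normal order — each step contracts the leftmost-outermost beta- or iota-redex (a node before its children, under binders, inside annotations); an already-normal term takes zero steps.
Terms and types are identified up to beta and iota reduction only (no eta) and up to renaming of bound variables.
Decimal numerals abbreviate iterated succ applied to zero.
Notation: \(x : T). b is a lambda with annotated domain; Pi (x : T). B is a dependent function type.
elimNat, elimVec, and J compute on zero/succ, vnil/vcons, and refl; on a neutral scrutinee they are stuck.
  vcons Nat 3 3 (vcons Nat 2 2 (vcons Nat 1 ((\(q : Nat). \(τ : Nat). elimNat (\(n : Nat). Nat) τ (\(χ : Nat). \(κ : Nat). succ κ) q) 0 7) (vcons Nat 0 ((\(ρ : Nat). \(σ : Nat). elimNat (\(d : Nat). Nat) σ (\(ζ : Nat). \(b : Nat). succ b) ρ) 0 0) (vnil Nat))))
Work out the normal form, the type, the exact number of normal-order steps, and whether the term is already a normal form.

resulting normal form:
  vcons Nat 3 3 (vcons Nat 2 2 (vcons Nat 1 7 (vcons Nat 0 0 (vnil Nat))))
the term's type:
  Vec Nat 4
reduction steps (normal order): 6
term was already normal: no
first redex: a beta-redex


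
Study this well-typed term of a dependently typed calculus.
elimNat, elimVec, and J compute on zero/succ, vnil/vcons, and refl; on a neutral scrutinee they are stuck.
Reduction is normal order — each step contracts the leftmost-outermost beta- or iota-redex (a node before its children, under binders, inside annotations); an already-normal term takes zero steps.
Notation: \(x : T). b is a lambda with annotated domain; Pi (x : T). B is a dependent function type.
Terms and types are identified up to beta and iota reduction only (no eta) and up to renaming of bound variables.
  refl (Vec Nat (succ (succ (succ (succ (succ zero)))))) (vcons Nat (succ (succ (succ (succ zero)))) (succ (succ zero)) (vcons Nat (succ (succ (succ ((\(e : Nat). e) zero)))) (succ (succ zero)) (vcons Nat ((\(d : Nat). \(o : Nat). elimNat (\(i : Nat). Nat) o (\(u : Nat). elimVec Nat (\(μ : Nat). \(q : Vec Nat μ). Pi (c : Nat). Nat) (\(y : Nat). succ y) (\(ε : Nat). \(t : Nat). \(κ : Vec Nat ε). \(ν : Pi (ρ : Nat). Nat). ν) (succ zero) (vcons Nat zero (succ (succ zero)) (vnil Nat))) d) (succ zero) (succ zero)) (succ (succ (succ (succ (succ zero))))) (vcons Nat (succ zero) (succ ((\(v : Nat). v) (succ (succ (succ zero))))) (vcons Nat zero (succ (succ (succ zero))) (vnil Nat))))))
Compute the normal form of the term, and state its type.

resulting normal form:
  refl (Vec Nat (succ (succ (succ (succ (succ zero)))))) (vcons Nat (succ (succ (succ (succ zero)))) (succ (succ zero)) (vcons Nat (succ (succ (succ zero))) (succ (succ zero)) (vcons Nat (succ (succ zero)) (succ (succ (succ (succ (succ zero))))) (vcons Nat (succ zero) (succ (succ (succ (succ zero)))) (vcons Nat zero (succ (succ (succ zero))) (vnil Nat))))))
type:
  Eq (Vec Nat (succ (succ (succ (succ (succ zero)))))) (vcons Nat (succ (succ (succ (succ zero)))) (succ (succ zero)) (vcons Nat (succ (succ (succ zero))) (succ (succ zero)) (vcons Nat (succ (succ zero)) (succ (succ (succ (succ (succ zero))))) (vcons Nat (succ zero) (succ (succ (succ (succ zero)))) (vcons Nat zero (succ (succ (succ zero))) (vnil Nat)))))) (vcons Nat (succ (succ (succ (succ zero)))) (succ (succ zero)) (vcons Nat (succ (succ (succ zero))) (succ (succ zero)) (vcons Nat (succ (succ zero)) (succ (succ (succ (succ (succ zero))))) (vcons Nat (succ zero) (succ (succ (succ (succ zero)))) (vcons Nat zero (succ (succ (succ zero))) (vnil Nat))))))
observation: the leftmost-outermost redex is a beta-redex, and normalization takes 14 steps.


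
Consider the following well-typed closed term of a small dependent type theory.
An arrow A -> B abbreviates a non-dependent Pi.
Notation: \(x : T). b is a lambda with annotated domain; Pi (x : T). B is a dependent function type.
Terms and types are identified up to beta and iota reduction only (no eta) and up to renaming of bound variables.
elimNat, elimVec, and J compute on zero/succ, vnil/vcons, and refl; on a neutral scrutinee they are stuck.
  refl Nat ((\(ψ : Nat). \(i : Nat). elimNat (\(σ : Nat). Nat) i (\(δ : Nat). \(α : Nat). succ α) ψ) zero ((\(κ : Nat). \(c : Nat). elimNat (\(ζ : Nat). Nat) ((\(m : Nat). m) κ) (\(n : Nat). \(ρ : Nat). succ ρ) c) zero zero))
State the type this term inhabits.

inferred type:
  Eq Nat zero zero
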